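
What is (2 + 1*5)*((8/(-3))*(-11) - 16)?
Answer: 280/3 ≈ 93.333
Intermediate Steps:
(2 + 1*5)*((8/(-3))*(-11) - 16) = (2 + 5)*((8*(-⅓))*(-11) - 16) = 7*(-8/3*(-11) - 16) = 7*(88/3 - 16) = 7*(40/3) = 280/3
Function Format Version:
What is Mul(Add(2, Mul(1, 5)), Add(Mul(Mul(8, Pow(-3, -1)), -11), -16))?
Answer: Rational(280, 3) ≈ 93.333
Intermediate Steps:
Mul(Add(2, Mul(1, 5)), Add(Mul(Mul(8, Pow(-3, -1)), -11), -16)) = Mul(Add(2, 5), Add(Mul(Mul(8, Rational(-1, 3)), -11), -16)) = Mul(7, Add(Mul(Rational(-8, 3), -11), -16)) = Mul(7, Add(Rational(88, 3), -16)) = Mul(7, Rational(40, 3)) = Rational(280, 3)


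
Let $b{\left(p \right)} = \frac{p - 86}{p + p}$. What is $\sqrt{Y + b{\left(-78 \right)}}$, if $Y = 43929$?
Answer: $\frac{2 \sqrt{16704402}}{39} \approx 209.59$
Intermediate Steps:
$b{\left(p \right)} = \frac{-86 + p}{2 p}$
$\sqrt{Y + b{\left(-78 \right)}} = \sqrt{43929 + \frac{-86 - 78}{2 \left(-78\right)}} = \sqrt{43929 + \frac{1}{2} \left(- \frac{1}{78}\right) \left(-164\right)} = \sqrt{43929 + \frac{41}{39}} = \sqrt{\frac{1713272}{39}} = \frac{2 \sqrt{16704402}}{39}$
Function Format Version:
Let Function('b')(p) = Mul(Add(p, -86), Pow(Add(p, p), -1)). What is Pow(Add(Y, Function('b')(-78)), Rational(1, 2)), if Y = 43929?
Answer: Mul(Rational(2, 39), Pow(16704402, Rational(1, 2))) ≈ 209.59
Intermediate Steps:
Function('b')(p) = Mul(Rational(1, 2), Pow(p, -1), Add(-86, p)) (Function('b')(p) = Mul(Add(-86, p), Pow(Mul(2, p), -1)) = Mul(Add(-86, p), Mul(Rational(1, 2), Pow(p, -1))) = Mul(Rational(1, 2), Pow(p, -1), Add(-86, p)))
Pow(Add(Y, Function('b')(-78)), Rational(1, 2)) = Pow(Add(43929, Mul(Rational(1, 2), Pow(-78, -1), Add(-86, -78))), Rational(1, 2)) = Pow(Add(43929, Mul(Rational(1, 2), Rational(-1, 78), -164)), Rational(1, 2)) = Pow(Add(43929, Rational(41, 39)), Rational(1, 2)) = Pow(Rational(1713272, 39), Rational(1, 2)) = Mul(Rational(2, 39), Pow(16704402, Rational(1, 2)))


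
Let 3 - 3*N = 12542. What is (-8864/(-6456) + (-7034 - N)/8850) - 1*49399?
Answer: -352797685697/7141950 ≈ -49398.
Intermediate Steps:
N = -12539/3 (N = 1 - ⅓*12542 = 1 - 12542/3 = -12539/3 ≈ -4179.7)
(-8864/(-6456) + (-7034 - N)/8850) - 1*49399 = (-8864/(-6456) + (-7034 - 1*(-12539/3))/8850) - 1*49399 = (-8864*(-1/6456) + (-7034 + 12539/3)*(1/8850)) - 49399 = (1108/807 - 8563/3*1/8850) - 49399 = (1108/807 - 8563/26550) - 49399 = 7502353/7141950 - 49399 = -352797685697/7141950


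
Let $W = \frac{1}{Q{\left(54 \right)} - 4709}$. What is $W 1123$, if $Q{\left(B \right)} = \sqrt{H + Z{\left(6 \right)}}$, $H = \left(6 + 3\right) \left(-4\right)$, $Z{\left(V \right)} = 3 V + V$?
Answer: $- \frac{5288207}{22174693} - \frac{2246 i \sqrt{3}}{22174693} \approx -0.23848 - 0.00017543 i$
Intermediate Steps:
$Z{\left(V \right)} = 4 V$
$H = -36$ ($H = 9 \left(-4\right) = -36$)
$Q{\left(B \right)} = 2 i \sqrt{3}$ ($Q{\left(B \right)} = \sqrt{-36 + 4 \cdot 6} = \sqrt{-36 + 24} = \sqrt{-12} = 2 i \sqrt{3}$)
$W = \frac{1}{-4709 + 2 i \sqrt{3}}$ ($W = \frac{1}{2 i \sqrt{3} - 4709} = \frac{1}{-4709 + 2 i \sqrt{3}} \approx -0.00021236 - 1.56 \cdot 10^{-7} i$)
$W 1123 = \left(- \frac{4709}{22174693} - \frac{2 i \sqrt{3}}{22174693}\right) 1123 = - \frac{5288207}{22174693} - \frac{2246 i \sqrt{3}}{22174693}$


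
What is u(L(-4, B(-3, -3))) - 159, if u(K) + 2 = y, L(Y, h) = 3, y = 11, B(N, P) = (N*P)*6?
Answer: -150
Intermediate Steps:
B(N, P) = 6*N*P
u(K) = 9 (u(K) = -2 + 11 = 9)
u(L(-4, B(-3, -3))) - 159 = 9 - 159 = -150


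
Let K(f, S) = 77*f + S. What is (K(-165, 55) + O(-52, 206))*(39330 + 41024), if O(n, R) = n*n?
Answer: -799200884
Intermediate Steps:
O(n, R) = n²
K(f, S) = S + 77*f
(K(-165, 55) + O(-52, 206))*(39330 + 41024) = ((55 + 77*(-165)) + (-52)²)*(39330 + 41024) = ((55 - 12705) + 2704)*80354 = (-12650 + 2704)*80354 = -9946*80354 = -799200884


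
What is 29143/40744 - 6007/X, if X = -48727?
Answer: 1664800169/1985332888 ≈ 0.83855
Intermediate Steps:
29143/40744 - 6007/X = 29143/40744 - 6007/(-48727) = 29143*(1/40744) - 6007*(-1/48727) = 29143/40744 + 6007/48727 = 1664800169/1985332888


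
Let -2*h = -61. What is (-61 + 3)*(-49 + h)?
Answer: 1073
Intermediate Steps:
h = 61/2 (h = -½*(-61) = 61/2 ≈ 30.500)
(-61 + 3)*(-49 + h) = (-61 + 3)*(-49 + 61/2) = -58*(-37/2) = 1073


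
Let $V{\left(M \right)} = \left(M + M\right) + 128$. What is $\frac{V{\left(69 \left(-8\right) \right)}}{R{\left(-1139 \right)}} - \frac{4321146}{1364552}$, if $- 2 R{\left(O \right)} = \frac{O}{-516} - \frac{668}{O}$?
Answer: $\frac{779184760305291}{1120303332484} \approx 695.51$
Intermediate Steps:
$V{\left(M \right)} = 128 + 2 M$ ($V{\left(M \right)} = 2 M + 128 = 128 + 2 M$)
$R{\left(O \right)} = \frac{334}{O} + \frac{O}{1032}$ ($R{\left(O \right)} = - \frac{\frac{O}{-516} - \frac{668}{O}}{2} = - \frac{O \left(- \frac{1}{516}\right) - \frac{668}{O}}{2} = - \frac{- \frac{O}{516} - \frac{668}{O}}{2} = - \frac{- \frac{668}{O} - \frac{O}{516}}{2} = \frac{334}{O} + \frac{O}{1032}$)
$\frac{V{\left(69 \left(-8\right) \right)}}{R{\left(-1139 \right)}} - \frac{4321146}{1364552} = \frac{128 + 2 \cdot 69 \left(-8\right)}{\frac{334}{-1139} + \frac{1}{1032} \left(-1139\right)} - \frac{4321146}{1364552} = \frac{128 + 2 \left(-552\right)}{334 \left(- \frac{1}{1139}\right) - \frac{1139}{1032}} - \frac{2160573}{682276} = \frac{128 - 1104}{- \frac{334}{1139} - \frac{1139}{1032}} - \frac{2160573}{682276} = - \frac{976}{- \frac{1642009}{1175448}} - \frac{2160573}{682276} = \left(-976\right) \left(- \frac{1175448}{1642009}\right) - \frac{2160573}{682276} = \frac{1147237248}{1642009} - \frac{2160573}{682276} = \frac{779184760305291}{1120303332484}$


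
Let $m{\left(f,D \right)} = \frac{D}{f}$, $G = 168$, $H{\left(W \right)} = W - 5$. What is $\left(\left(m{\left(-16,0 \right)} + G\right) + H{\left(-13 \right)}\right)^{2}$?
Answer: $22500$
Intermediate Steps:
$H{\left(W \right)} = -5 + W$
$\left(\left(m{\left(-16,0 \right)} + G\right) + H{\left(-13 \right)}\right)^{2} = \left(\left(\frac{0}{-16} + 168\right) - 18\right)^{2} = \left(\left(0 \left(- \frac{1}{16}\right) + 168\right) - 18\right)^{2} = \left(\left(0 + 168\right) - 18\right)^{2} = \left(168 - 18\right)^{2} = 150^{2} = 22500$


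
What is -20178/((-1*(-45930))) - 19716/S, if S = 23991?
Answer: -77202571/61217035 ≈ -1.2611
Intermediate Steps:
-20178/((-1*(-45930))) - 19716/S = -20178/((-1*(-45930))) - 19716/23991 = -20178/45930 - 19716*1/23991 = -20178*1/45930 - 6572/7997 = -3363/7655 - 6572/7997 = -77202571/61217035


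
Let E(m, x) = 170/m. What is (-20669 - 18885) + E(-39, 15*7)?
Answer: -1542776/39 ≈ -39558.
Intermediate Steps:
(-20669 - 18885) + E(-39, 15*7) = (-20669 - 18885) + 170/(-39) = -39554 + 170*(-1/39) = -39554 - 170/39 = -1542776/39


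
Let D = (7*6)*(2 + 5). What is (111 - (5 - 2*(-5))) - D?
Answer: -198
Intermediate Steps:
D = 294 (D = 42*7 = 294)
(111 - (5 - 2*(-5))) - D = (111 - (5 - 2*(-5))) - 1*294 = (111 - (5 + 10)) - 294 = (111 - 1*15) - 294 = (111 - 15) - 294 = 96 - 294 = -198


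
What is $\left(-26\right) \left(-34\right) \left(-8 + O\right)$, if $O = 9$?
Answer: $884$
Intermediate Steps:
$\left(-26\right) \left(-34\right) \left(-8 + O\right) = \left(-26\right) \left(-34\right) \left(-8 + 9\right) = 884 \cdot 1 = 884$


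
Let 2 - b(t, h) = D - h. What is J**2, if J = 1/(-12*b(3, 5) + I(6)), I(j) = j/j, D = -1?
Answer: 1/9025 ≈ 0.00011080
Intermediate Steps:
I(j) = 1
b(t, h) = 3 + h (b(t, h) = 2 - (-1 - h) = 2 + (1 + h) = 3 + h)
J = -1/95 (J = 1/(-12*(3 + 5) + 1) = 1/(-12*8 + 1) = 1/(-96 + 1) = 1/(-95) = -1/95 ≈ -0.010526)
J**2 = (-1/95)**2 = 1/9025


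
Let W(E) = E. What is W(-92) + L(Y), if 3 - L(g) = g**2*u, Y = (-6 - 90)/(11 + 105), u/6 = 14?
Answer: -123233/841 ≈ -146.53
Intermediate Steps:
u = 84 (u = 6*14 = 84)
Y = -24/29 (Y = -96/116 = -96*1/116 = -24/29 ≈ -0.82759)
L(g) = 3 - 84*g**2 (L(g) = 3 - g**2*84 = 3 - 84*g**2)
W(-92) + L(Y) = -92 + (3 - 84*(-24/29)**2) = -92 + (3 - 84*576/841) = -92 + (3 - 48384/841) = -92 - 45861/841 = -123233/841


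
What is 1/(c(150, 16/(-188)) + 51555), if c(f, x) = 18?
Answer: 1/51573 ≈ 1.9390e-5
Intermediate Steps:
1/(c(150, 16/(-188)) + 51555) = 1/(18 + 51555) = 1/51573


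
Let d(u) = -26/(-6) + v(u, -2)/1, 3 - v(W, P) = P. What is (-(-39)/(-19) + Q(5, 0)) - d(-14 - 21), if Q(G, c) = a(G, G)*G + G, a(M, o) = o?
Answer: 1061/57 ≈ 18.614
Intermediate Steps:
Q(G, c) = G + G**2 (Q(G, c) = G*G + G = G**2 + G = G + G**2)
v(W, P) = 3 - P
d(u) = 28/3 (d(u) = -26/(-6) + (3 - 1*(-2))/1 = -26*(-1/6) + (3 + 2)*1 = 13/3 + 5*1 = 13/3 + 5 = 28/3)
(-(-39)/(-19) + Q(5, 0)) - d(-14 - 21) = (-(-39)/(-19) + 5*(1 + 5)) - 1*28/3 = (-(-39)*(-1)/19 + 5*6) - 28/3 = (-13*3/19 + 30) - 28/3 = (-39/19 + 30) - 28/3 = 531/19 - 28/3 = 1061/57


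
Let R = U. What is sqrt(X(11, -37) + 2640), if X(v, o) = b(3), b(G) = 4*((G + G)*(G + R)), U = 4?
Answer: 6*sqrt(78) ≈ 52.991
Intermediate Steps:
R = 4
b(G) = 8*G*(4 + G) (b(G) = 4*((G + G)*(G + 4)) = 4*((2*G)*(4 + G)) = 4*(2*G*(4 + G)) = 8*G*(4 + G))
X(v, o) = 168 (X(v, o) = 8*3*(4 + 3) = 8*3*7 = 168)
sqrt(X(11, -37) + 2640) = sqrt(168 + 2640) = sqrt(2808) = 6*sqrt(78)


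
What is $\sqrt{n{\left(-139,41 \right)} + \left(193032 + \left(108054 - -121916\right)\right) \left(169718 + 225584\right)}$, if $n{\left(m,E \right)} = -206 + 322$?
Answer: $4 \sqrt{10450846045} \approx 4.0892 \cdot 10^{5}$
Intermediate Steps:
$n{\left(m,E \right)} = 116$
$\sqrt{n{\left(-139,41 \right)} + \left(193032 + \left(108054 - -121916\right)\right) \left(169718 + 225584\right)} = \sqrt{116 + \left(193032 + \left(108054 - -121916\right)\right) \left(169718 + 225584\right)} = \sqrt{116 + \left(193032 + \left(108054 + 121916\right)\right) 395302} = \sqrt{116 + \left(193032 + 229970\right) 395302} = \sqrt{116 + 423002 \cdot 395302} = \sqrt{116 + 167213536604} = \sqrt{167213536720} = 4 \sqrt{10450846045}$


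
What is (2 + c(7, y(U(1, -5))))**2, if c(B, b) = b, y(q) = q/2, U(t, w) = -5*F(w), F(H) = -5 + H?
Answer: 729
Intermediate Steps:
U(t, w) = 25 - 5*w (U(t, w) = -5*(-5 + w) = 25 - 5*w)
y(q) = q/2 (y(q) = q*(1/2) = q/2)
(2 + c(7, y(U(1, -5))))**2 = (2 + (25 - 5*(-5))/2)**2 = (2 + (25 + 25)/2)**2 = (2 + (1/2)*50)**2 = (2 + 25)**2 = 27**2 = 729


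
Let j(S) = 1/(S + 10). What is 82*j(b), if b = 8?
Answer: 41/9 ≈ 4.5556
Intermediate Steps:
j(S) = 1/(10 + S)
82*j(b) = 82/(10 + 8) = 82/18 = 82*(1/18) = 41/9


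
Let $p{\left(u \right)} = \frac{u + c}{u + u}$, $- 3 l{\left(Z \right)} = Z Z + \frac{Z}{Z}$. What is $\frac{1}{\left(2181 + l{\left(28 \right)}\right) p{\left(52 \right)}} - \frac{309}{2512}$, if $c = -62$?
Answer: $- \frac{4643991}{36160240} \approx -0.12843$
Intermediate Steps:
$l{\left(Z \right)} = - \frac{1}{3} - \frac{Z^{2}}{3}$ ($l{\left(Z \right)} = - \frac{Z Z + \frac{Z}{Z}}{3} = - \frac{Z^{2} + 1}{3} = - \frac{1 + Z^{2}}{3} = - \frac{1}{3} - \frac{Z^{2}}{3}$)
$p{\left(u \right)} = \frac{-62 + u}{2 u}$ ($p{\left(u \right)} = \frac{u - 62}{u + u} = \frac{-62 + u}{2 u}$)
$\frac{1}{\left(2181 + l{\left(28 \right)}\right) p{\left(52 \right)}} - \frac{309}{2512} = \frac{1}{\left(2181 - \left(\frac{1}{3} + \frac{28^{2}}{3}\right)\right) \frac{-62 + 52}{2 \cdot 52}} - \frac{309}{2512} = \frac{1}{\left(2181 - \frac{785}{3}\right) \frac{1}{2} \cdot \frac{1}{52} \left(-10\right)} - \frac{309}{2512} = \frac{1}{\left(2181 - \frac{785}{3}\right) \left(- \frac{5}{52}\right)} - \frac{309}{2512} = \frac{1}{2181 - \frac{785}{3}} \left(- \frac{52}{5}\right) - \frac{309}{2512} = \frac{1}{\frac{5758}{3}} \left(- \frac{52}{5}\right) - \frac{309}{2512} = \frac{3}{5758} \left(- \frac{52}{5}\right) - \frac{309}{2512} = - \frac{78}{14395} - \frac{309}{2512} = - \frac{4643991}{36160240}$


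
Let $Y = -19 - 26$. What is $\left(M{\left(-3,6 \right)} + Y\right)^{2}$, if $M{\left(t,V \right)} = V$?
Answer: $1521$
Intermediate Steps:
$Y = -45$ ($Y = -19 - 26 = -45$)
$\left(M{\left(-3,6 \right)} + Y\right)^{2} = \left(6 - 45\right)^{2} = \left(-39\right)^{2} = 1521$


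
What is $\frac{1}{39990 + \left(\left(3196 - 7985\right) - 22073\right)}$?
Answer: $\frac{1}{13128} \approx 7.6173 \cdot 10^{-5}$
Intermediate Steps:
$\frac{1}{39990 + \left(\left(3196 - 7985\right) - 22073\right)} = \frac{1}{39990 - 26862} = \frac{1}{13128}$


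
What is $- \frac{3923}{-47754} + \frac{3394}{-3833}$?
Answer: $- \frac{147040217}{183041082} \approx -0.80332$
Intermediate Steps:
$- \frac{3923}{-47754} + \frac{3394}{-3833} = \left(-3923\right) \left(- \frac{1}{47754}\right) + 3394 \left(- \frac{1}{3833}\right) = \frac{3923}{47754} - \frac{3394}{3833} = - \frac{147040217}{183041082}$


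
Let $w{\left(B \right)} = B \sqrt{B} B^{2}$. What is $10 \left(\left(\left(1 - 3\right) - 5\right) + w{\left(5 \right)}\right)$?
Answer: $-70 + 1250 \sqrt{5} \approx 2725.1$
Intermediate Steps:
$w{\left(B \right)} = B^{\frac{7}{2}}$ ($w{\left(B \right)} = B^{\frac{3}{2}} B^{2} = B^{\frac{7}{2}}$)
$10 \left(\left(\left(1 - 3\right) - 5\right) + w{\left(5 \right)}\right) = 10 \left(\left(\left(1 - 3\right) - 5\right) + 5^{\frac{7}{2}}\right) = 10 \left(\left(-2 - 5\right) + 125 \sqrt{5}\right) = 10 \left(-7 + 125 \sqrt{5}\right) = -70 + 1250 \sqrt{5}$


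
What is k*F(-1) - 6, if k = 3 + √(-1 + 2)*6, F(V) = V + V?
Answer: -24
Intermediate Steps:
F(V) = 2*V
k = 9 (k = 3 + √1*6 = 3 + 1*6 = 3 + 6 = 9)
k*F(-1) - 6 = 9*(2*(-1)) - 6 = 9*(-2) - 6 = -18 - 6 = -24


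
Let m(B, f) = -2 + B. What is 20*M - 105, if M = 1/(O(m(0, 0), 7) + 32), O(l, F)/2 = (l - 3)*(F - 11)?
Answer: -1885/18 ≈ -104.72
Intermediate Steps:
O(l, F) = 2*(-11 + F)*(-3 + l) (O(l, F) = 2*((l - 3)*(F - 11)) = 2*((-3 + l)*(-11 + F)) = 2*((-11 + F)*(-3 + l)) = 2*(-11 + F)*(-3 + l))
M = 1/72 (M = 1/((66 - 22*(-2 + 0) - 6*7 + 2*7*(-2 + 0)) + 32) = 1/((66 - 22*(-2) - 42 + 2*7*(-2)) + 32) = 1/((66 + 44 - 42 - 28) + 32) = 1/(40 + 32) = 1/72 ≈ 0.013889)
20*M - 105 = 20*(1/72) - 105 = 5/18 - 105 = -1885/18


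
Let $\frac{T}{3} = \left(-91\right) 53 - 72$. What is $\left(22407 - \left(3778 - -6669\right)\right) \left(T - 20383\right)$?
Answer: $-419413280$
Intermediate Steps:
$T = -14685$ ($T = 3 \left(\left(-91\right) 53 - 72\right) = 3 \left(-4823 - 72\right) = 3 \left(-4895\right) = -14685$)
$\left(22407 - \left(3778 - -6669\right)\right) \left(T - 20383\right) = \left(22407 - \left(3778 - -6669\right)\right) \left(-14685 - 20383\right) = \left(22407 - 10447\right) \left(-35068\right) = 11960 \left(-35068\right) = -419413280$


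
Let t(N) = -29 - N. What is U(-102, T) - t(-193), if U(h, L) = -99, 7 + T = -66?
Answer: -263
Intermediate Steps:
T = -73 (T = -7 - 66 = -73)
U(-102, T) - t(-193) = -99 - (-29 - 1*(-193)) = -99 - (-29 + 193) = -99 - 1*164 = -99 - 164 = -263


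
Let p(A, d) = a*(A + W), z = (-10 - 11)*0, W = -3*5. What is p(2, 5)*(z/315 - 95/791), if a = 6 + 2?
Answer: 9880/791 ≈ 12.491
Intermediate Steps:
W = -15
a = 8
z = 0 (z = -21*0 = 0)
p(A, d) = -120 + 8*A (p(A, d) = 8*(A - 15) = 8*(-15 + A) = -120 + 8*A)
p(2, 5)*(z/315 - 95/791) = (-120 + 8*2)*(0/315 - 95/791) = (-120 + 16)*(0*(1/315) - 95*1/791) = -104*(0 - 95/791) = -104*(-95/791) = 9880/791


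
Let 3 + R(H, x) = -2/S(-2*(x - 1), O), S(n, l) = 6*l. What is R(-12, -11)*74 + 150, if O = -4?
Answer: -395/6 ≈ -65.833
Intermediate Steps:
R(H, x) = -35/12 (R(H, x) = -3 - 2/(6*(-4)) = -3 - 2/(-24) = -3 - 2*(-1/24) = -3 + 1/12 = -35/12)
R(-12, -11)*74 + 150 = -35/12*74 + 150 = -1295/6 + 150 = -395/6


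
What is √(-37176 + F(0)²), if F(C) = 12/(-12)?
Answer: 5*I*√1487 ≈ 192.81*I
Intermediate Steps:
F(C) = -1 (F(C) = 12*(-1/12) = -1)
√(-37176 + F(0)²) = √(-37176 + (-1)²) = √(-37176 + 1) = √(-37175) = 5*I*√1487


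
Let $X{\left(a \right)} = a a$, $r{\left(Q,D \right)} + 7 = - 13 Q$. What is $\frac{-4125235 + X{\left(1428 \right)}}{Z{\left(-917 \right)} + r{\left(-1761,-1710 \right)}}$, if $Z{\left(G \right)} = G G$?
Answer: $- \frac{189641}{78525} \approx -2.415$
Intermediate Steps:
$Z{\left(G \right)} = G^{2}$
$r{\left(Q,D \right)} = -7 - 13 Q$
$X{\left(a \right)} = a^{2}$
$\frac{-4125235 + X{\left(1428 \right)}}{Z{\left(-917 \right)} + r{\left(-1761,-1710 \right)}} = \frac{-4125235 + 1428^{2}}{\left(-917\right)^{2} - -22886} = \frac{-4125235 + 2039184}{840889 + \left(-7 + 22893\right)} = - \frac{2086051}{840889 + 22886} = - \frac{2086051}{863775} = \left(-2086051\right) \frac{1}{863775} = - \frac{189641}{78525}$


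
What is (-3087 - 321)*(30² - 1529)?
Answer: 2143632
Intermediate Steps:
(-3087 - 321)*(30² - 1529) = -3408*(900 - 1529) = -3408*(-629) = 2143632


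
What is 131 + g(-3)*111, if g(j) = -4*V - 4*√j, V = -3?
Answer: 1463 - 444*I*√3 ≈ 1463.0 - 769.03*I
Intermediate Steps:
g(j) = 12 - 4*√j (g(j) = -4*(-3) - 4*√j = 12 - 4*√j)
131 + g(-3)*111 = 131 + (12 - 4*I*√3)*111 = 131 + (1332 - 444*I*√3) = 1463 - 444*I*√3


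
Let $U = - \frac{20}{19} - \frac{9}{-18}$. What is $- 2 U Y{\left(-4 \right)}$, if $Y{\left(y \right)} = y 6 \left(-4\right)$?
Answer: $\frac{2016}{19} \approx 106.11$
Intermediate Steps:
$Y{\left(y \right)} = - 24 y$ ($Y{\left(y \right)} = 6 y \left(-4\right) = - 24 y$)
$U = - \frac{21}{38}$ ($U = \left(-20\right) \frac{1}{19} - - \frac{1}{2} = - \frac{20}{19} + \frac{1}{2} = - \frac{21}{38} \approx -0.55263$)
$- 2 U Y{\left(-4 \right)} = \left(-2\right) \left(- \frac{21}{38}\right) \left(\left(-24\right) \left(-4\right)\right) = \frac{21}{19} \cdot 96 = \frac{2016}{19}$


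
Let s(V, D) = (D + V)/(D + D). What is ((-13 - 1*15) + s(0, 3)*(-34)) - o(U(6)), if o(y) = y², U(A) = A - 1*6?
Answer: -45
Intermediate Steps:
s(V, D) = (D + V)/(2*D) (s(V, D) = (D + V)/((2*D)) = (D + V)*(1/(2*D)) = (D + V)/(2*D))
U(A) = -6 + A (U(A) = A - 6 = -6 + A)
((-13 - 1*15) + s(0, 3)*(-34)) - o(U(6)) = ((-13 - 1*15) + ((½)*(3 + 0)/3)*(-34)) - (-6 + 6)² = ((-13 - 15) + ((½)*(⅓)*3)*(-34)) - 1*0² = (-28 + (½)*(-34)) - 1*0 = (-28 - 17) + 0 = -45 + 0 = -45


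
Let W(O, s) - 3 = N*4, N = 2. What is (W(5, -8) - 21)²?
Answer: 100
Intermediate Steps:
W(O, s) = 11 (W(O, s) = 3 + 2*4 = 3 + 8 = 11)
(W(5, -8) - 21)² = (11 - 21)² = (-10)² = 100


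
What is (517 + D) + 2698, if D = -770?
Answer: 2445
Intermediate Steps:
(517 + D) + 2698 = (517 - 770) + 2698 = -253 + 2698 = 2445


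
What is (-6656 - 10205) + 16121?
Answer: -740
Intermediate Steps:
(-6656 - 10205) + 16121 = -16861 + 16121 = -740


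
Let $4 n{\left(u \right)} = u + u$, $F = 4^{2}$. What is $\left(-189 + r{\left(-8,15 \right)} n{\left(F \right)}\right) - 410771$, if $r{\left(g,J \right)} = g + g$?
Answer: $-411088$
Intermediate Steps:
$r{\left(g,J \right)} = 2 g$
$F = 16$
$n{\left(u \right)} = \frac{u}{2}$ ($n{\left(u \right)} = \frac{u + u}{4} = \frac{2 u}{4} = \frac{u}{2}$)
$\left(-189 + r{\left(-8,15 \right)} n{\left(F \right)}\right) - 410771 = \left(-189 + 2 \left(-8\right) \frac{1}{2} \cdot 16\right) - 410771 = \left(-189 - 128\right) - 410771 = -317 - 410771 = -411088$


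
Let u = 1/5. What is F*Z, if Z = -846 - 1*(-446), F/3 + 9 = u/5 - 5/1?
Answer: 16752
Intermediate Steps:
u = ⅕ ≈ 0.20000
F = -1047/25 (F = -27 + 3*((⅕)/5 - 5/1) = -27 + 3*((⅕)*(⅕) - 5*1) = -27 + 3*(1/25 - 5) = -27 + 3*(-124/25) = -27 - 372/25 = -1047/25 ≈ -41.880)
Z = -400 (Z = -846 + 446 = -400)
F*Z = -1047/25*(-400) = 16752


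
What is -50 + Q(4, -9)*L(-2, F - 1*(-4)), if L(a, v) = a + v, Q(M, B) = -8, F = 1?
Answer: -74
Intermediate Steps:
-50 + Q(4, -9)*L(-2, F - 1*(-4)) = -50 - 8*(-2 + (1 - 1*(-4))) = -50 - 8*(-2 + (1 + 4)) = -50 - 8*(-2 + 5) = -50 - 8*3 = -50 - 24 = -74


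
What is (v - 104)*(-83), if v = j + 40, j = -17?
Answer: 6723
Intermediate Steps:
v = 23 (v = -17 + 40 = 23)
(v - 104)*(-83) = (23 - 104)*(-83) = -81*(-83) = 6723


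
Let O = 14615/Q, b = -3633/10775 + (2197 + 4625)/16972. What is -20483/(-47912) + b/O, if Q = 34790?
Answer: 3724666950251101/6402704020370200 ≈ 0.58173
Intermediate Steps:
b = 5923887/91436650 (b = -3633*1/10775 + 6822*(1/16972) = -3633/10775 + 3411/8486 = 5923887/91436650 ≈ 0.064787)
O = 2923/6958 (O = 14615/34790 = 14615*(1/34790) = 2923/6958 ≈ 0.42009)
-20483/(-47912) + b/O = -20483/(-47912) + 5923887/(91436650*(2923/6958)) = -20483*(-1/47912) + (5923887/91436650)*(6958/2923) = 20483/47912 + 20609202873/133634663975 = 3724666950251101/6402704020370200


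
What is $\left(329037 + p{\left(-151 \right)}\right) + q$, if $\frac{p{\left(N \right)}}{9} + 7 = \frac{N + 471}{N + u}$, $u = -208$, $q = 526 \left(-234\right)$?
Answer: $\frac{73911630}{359} \approx 2.0588 \cdot 10^{5}$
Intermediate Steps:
$q = -123084$
$p{\left(N \right)} = -63 + \frac{9 \left(471 + N\right)}{-208 + N}$ ($p{\left(N \right)} = -63 + 9 \frac{N + 471}{N - 208} = -63 + 9 \frac{471 + N}{-208 + N} = -63 + \frac{9 \left(471 + N\right)}{-208 + N}$)
$\left(329037 + p{\left(-151 \right)}\right) + q = \left(329037 + \frac{9 \left(1927 - -906\right)}{-208 - 151}\right) - 123084 = \left(329037 + \frac{9 \left(1927 + 906\right)}{-359}\right) - 123084 = \left(329037 + 9 \left(- \frac{1}{359}\right) 2833\right) - 123084 = \left(329037 - \frac{25497}{359}\right) - 123084 = \frac{118098786}{359} - 123084 = \frac{73911630}{359}$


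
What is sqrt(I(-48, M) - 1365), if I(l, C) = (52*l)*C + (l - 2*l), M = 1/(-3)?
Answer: I*sqrt(485) ≈ 22.023*I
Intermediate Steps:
M = -1/3 ≈ -0.33333
I(l, C) = -l + 52*C*l (I(l, C) = 52*C*l - l = -l + 52*C*l)
sqrt(I(-48, M) - 1365) = sqrt(-48*(-1 + 52*(-1/3)) - 1365) = sqrt(-48*(-1 - 52/3) - 1365) = sqrt(-48*(-55/3) - 1365) = sqrt(880 - 1365) = sqrt(-485) = I*sqrt(485)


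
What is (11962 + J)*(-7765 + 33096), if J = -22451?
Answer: -265696859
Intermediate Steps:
(11962 + J)*(-7765 + 33096) = (11962 - 22451)*(-7765 + 33096) = -10489*25331 = -265696859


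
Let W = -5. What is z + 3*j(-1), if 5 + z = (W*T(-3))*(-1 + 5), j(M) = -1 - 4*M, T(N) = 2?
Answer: -36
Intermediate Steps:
z = -45 (z = -5 + (-5*2)*(-1 + 5) = -5 - 10*4 = -5 - 40 = -45)
z + 3*j(-1) = -45 + 3*(-1 - 4*(-1)) = -45 + 3*(-1 + 4) = -45 + 3*3 = -45 + 9 = -36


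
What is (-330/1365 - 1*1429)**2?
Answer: 16915863721/8281 ≈ 2.0427e+6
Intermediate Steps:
(-330/1365 - 1*1429)**2 = (-330*1/1365 - 1429)**2 = (-22/91 - 1429)**2 = (-130061/91)**2 = 16915863721/8281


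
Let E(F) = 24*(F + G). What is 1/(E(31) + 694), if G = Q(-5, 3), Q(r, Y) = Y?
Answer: 1/1510 ≈ 0.00066225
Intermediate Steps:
G = 3
E(F) = 72 + 24*F (E(F) = 24*(F + 3) = 24*(3 + F) = 72 + 24*F)
1/(E(31) + 694) = 1/((72 + 24*31) + 694) = 1/((72 + 744) + 694) = 1/(816 + 694) = 1/1510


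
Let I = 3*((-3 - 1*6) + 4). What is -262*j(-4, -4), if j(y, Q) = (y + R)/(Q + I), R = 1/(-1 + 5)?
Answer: -1965/38 ≈ -51.711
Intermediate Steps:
I = -15 (I = 3*((-3 - 6) + 4) = 3*(-9 + 4) = 3*(-5) = -15)
R = ¼ (R = 1/4 = ¼ ≈ 0.25000)
j(y, Q) = (¼ + y)/(-15 + Q) (j(y, Q) = (y + ¼)/(Q - 15) = (¼ + y)/(-15 + Q))
-262*j(-4, -4) = -262*(¼ - 4)/(-15 - 4) = -262*(-15)/((-19)*4) = -(-262)*(-15)/(19*4) = -262*15/76 = -1965/38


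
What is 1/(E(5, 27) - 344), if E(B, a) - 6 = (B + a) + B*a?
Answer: -1/171 ≈ -0.0058480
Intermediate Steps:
E(B, a) = 6 + B + a + B*a (E(B, a) = 6 + ((B + a) + B*a) = 6 + (B + a + B*a) = 6 + B + a + B*a)
1/(E(5, 27) - 344) = 1/((6 + 5 + 27 + 5*27) - 344) = 1/((6 + 5 + 27 + 135) - 344) = 1/(173 - 344) = 1/(-171) = -1/171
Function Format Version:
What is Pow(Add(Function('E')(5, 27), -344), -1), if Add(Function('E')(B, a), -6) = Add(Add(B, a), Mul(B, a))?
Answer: Rational(-1, 171) ≈ -0.0058480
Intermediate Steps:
Function('E')(B, a) = Add(6, B, a, Mul(B, a)) (Function('E')(B, a) = Add(6, Add(Add(B, a), Mul(B, a))) = Add(6, Add(B, a, Mul(B, a))) = Add(6, B, a, Mul(B, a)))
Pow(Add(Function('E')(5, 27), -344), -1) = Pow(Add(Add(6, 5, 27, Mul(5, 27)), -344), -1) = Pow(Add(Add(6, 5, 27, 135), -344), -1) = Pow(Add(173, -344), -1) = Pow(-171, -1) = Rational(-1, 171)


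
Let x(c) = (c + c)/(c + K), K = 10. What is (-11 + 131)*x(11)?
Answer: 880/7 ≈ 125.71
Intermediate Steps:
x(c) = 2*c/(10 + c) (x(c) = (c + c)/(c + 10) = (2*c)/(10 + c) = 2*c/(10 + c))
(-11 + 131)*x(11) = (-11 + 131)*(2*11/(10 + 11)) = 120*(2*11/21) = 120*(2*11*(1/21)) = 120*(22/21) = 880/7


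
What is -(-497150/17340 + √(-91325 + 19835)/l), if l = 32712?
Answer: 49715/1734 - I*√71490/32712 ≈ 28.671 - 0.0081736*I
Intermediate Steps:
-(-497150/17340 + √(-91325 + 19835)/l) = -(-497150/17340 + √(-91325 + 19835)/32712) = -(-497150*1/17340 + √(-71490)*(1/32712)) = -(-49715/1734 + (I*√71490)*(1/32712)) = -(-49715/1734 + I*√71490/32712) = 49715/1734 - I*√71490/32712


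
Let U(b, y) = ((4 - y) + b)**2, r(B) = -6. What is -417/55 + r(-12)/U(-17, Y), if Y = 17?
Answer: -12521/1650 ≈ -7.5885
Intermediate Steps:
U(b, y) = (4 + b - y)**2
-417/55 + r(-12)/U(-17, Y) = -417/55 - 6/(4 - 17 - 1*17)**2 = -417*1/55 - 6/(4 - 17 - 17)**2 = -417/55 - 6/((-30)**2) = -417/55 - 6/900 = -417/55 - 6*1/900 = -417/55 - 1/150 = -12521/1650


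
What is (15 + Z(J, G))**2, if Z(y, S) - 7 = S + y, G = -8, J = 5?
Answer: 361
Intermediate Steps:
Z(y, S) = 7 + S + y (Z(y, S) = 7 + (S + y) = 7 + S + y)
(15 + Z(J, G))**2 = (15 + (7 - 8 + 5))**2 = (15 + 4)**2 = 19**2 = 361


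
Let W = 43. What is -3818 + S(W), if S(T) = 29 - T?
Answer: -3832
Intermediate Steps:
-3818 + S(W) = -3818 + (29 - 1*43) = -3818 + (29 - 43) = -3818 - 14 = -3832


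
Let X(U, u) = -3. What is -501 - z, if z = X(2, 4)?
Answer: -498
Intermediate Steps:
z = -3
-501 - z = -501 - 1*(-3) = -501 + 3 = -498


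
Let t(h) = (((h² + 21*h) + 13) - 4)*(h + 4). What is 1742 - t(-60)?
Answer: 133286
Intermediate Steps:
t(h) = (4 + h)*(9 + h² + 21*h) (t(h) = ((13 + h² + 21*h) - 4)*(4 + h) = (9 + h² + 21*h)*(4 + h) = (4 + h)*(9 + h² + 21*h))
1742 - t(-60) = 1742 - (36 + (-60)³ + 25*(-60)² + 93*(-60)) = 1742 - (36 - 216000 + 25*3600 - 5580) = 1742 - (36 - 216000 + 90000 - 5580) = 1742 - 1*(-131544) = 1742 + 131544 = 133286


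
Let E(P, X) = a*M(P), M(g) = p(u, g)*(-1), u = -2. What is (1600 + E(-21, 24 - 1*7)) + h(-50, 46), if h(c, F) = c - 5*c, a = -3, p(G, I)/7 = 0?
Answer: 1800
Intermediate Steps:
p(G, I) = 0 (p(G, I) = 7*0 = 0)
M(g) = 0 (M(g) = 0*(-1) = 0)
h(c, F) = -4*c (h(c, F) = c - 5*c = -4*c)
E(P, X) = 0 (E(P, X) = -3*0 = 0)
(1600 + E(-21, 24 - 1*7)) + h(-50, 46) = (1600 + 0) - 4*(-50) = 1600 + 200 = 1800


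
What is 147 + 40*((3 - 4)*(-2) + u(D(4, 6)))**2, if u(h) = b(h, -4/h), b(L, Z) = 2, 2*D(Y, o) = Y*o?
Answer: 787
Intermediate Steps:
D(Y, o) = Y*o/2 (D(Y, o) = (Y*o)/2 = Y*o/2)
u(h) = 2
147 + 40*((3 - 4)*(-2) + u(D(4, 6)))**2 = 147 + 40*((3 - 4)*(-2) + 2)**2 = 147 + 40*(-1*(-2) + 2)**2 = 147 + 40*(2 + 2)**2 = 147 + 40*4**2 = 147 + 40*16 = 147 + 640 = 787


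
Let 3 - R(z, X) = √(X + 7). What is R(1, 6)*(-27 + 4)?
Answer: -69 + 23*√13 ≈ 13.928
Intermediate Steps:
R(z, X) = 3 - √(7 + X) (R(z, X) = 3 - √(X + 7) = 3 - √(7 + X))
R(1, 6)*(-27 + 4) = (3 - √(7 + 6))*(-27 + 4) = (3 - √13)*(-23) = -69 + 23*√13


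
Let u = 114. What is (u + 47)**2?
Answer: 25921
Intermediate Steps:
(u + 47)**2 = (114 + 47)**2 = 161**2 = 25921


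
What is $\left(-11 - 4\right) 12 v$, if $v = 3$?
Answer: $-540$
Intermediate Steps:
$\left(-11 - 4\right) 12 v = \left(-11 - 4\right) 12 \cdot 3 = \left(-15\right) 12 \cdot 3 = \left(-180\right) 3 = -540$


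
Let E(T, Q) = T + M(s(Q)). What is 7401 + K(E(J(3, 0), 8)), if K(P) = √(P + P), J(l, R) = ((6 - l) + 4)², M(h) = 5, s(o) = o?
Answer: 7401 + 6*√3 ≈ 7411.4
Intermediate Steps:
J(l, R) = (10 - l)²
E(T, Q) = 5 + T (E(T, Q) = T + 5 = 5 + T)
K(P) = √2*√P (K(P) = √(2*P) = √2*√P)
7401 + K(E(J(3, 0), 8)) = 7401 + √2*√(5 + (-10 + 3)²) = 7401 + √2*√(5 + (-7)²) = 7401 + √2*√(5 + 49) = 7401 + √2*√54 = 7401 + √2*(3*√6) = 7401 + 6*√3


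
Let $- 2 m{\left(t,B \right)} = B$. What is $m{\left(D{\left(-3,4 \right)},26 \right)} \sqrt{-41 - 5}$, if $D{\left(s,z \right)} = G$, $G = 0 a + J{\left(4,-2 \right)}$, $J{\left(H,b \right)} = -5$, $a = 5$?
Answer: $- 13 i \sqrt{46} \approx - 88.17 i$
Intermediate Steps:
$G = -5$ ($G = 0 \cdot 5 - 5 = 0 - 5 = -5$)
$D{\left(s,z \right)} = -5$
$m{\left(t,B \right)} = - \frac{B}{2}$
$m{\left(D{\left(-3,4 \right)},26 \right)} \sqrt{-41 - 5} = \left(- \frac{1}{2}\right) 26 \sqrt{-41 - 5} = - 13 \sqrt{-46} = - 13 i \sqrt{46}$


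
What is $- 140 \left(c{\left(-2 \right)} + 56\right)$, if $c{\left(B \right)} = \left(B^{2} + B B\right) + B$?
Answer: $-8680$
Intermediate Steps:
$c{\left(B \right)} = B + 2 B^{2}$ ($c{\left(B \right)} = \left(B^{2} + B^{2}\right) + B = 2 B^{2} + B = B + 2 B^{2}$)
$- 140 \left(c{\left(-2 \right)} + 56\right) = - 140 \left(- 2 \left(1 + 2 \left(-2\right)\right) + 56\right) = - 140 \left(- 2 \left(1 - 4\right) + 56\right) = - 140 \left(\left(-2\right) \left(-3\right) + 56\right) = - 140 \left(6 + 56\right) = \left(-140\right) 62 = -8680$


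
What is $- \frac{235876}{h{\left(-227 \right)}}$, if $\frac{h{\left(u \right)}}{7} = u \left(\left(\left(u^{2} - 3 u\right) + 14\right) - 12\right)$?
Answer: $\frac{58969}{20741217} \approx 0.0028431$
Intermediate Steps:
$h{\left(u \right)} = 7 u \left(2 + u^{2} - 3 u\right)$ ($h{\left(u \right)} = 7 u \left(\left(\left(u^{2} - 3 u\right) + 14\right) - 12\right) = 7 u \left(\left(14 + u^{2} - 3 u\right) - 12\right) = 7 u \left(2 + u^{2} - 3 u\right)$)
$- \frac{235876}{h{\left(-227 \right)}} = - \frac{235876}{7 \left(-227\right) \left(2 + \left(-227\right)^{2} - -681\right)} = - \frac{235876}{7 \left(-227\right) \left(2 + 51529 + 681\right)} = - \frac{235876}{7 \left(-227\right) 52212} = - \frac{235876}{-82964868} = \left(-235876\right) \left(- \frac{1}{82964868}\right) = \frac{58969}{20741217}$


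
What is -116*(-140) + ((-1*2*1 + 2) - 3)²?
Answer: 16249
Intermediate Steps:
-116*(-140) + ((-1*2*1 + 2) - 3)² = 16240 + ((-2*1 + 2) - 3)² = 16240 + ((-2 + 2) - 3)² = 16240 + (0 - 3)² = 16240 + (-3)² = 16240 + 9 = 16249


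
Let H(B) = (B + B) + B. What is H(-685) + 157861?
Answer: 155806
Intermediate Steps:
H(B) = 3*B (H(B) = 2*B + B = 3*B)
H(-685) + 157861 = 3*(-685) + 157861 = -2055 + 157861 = 155806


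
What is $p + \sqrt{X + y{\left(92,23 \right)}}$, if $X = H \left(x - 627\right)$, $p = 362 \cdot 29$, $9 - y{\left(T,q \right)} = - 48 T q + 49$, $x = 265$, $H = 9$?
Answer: $10498 + \sqrt{98270} \approx 10811.0$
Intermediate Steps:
$y{\left(T,q \right)} = -40 + 48 T q$ ($y{\left(T,q \right)} = 9 - \left(- 48 T q + 49\right) = 9 - \left(49 - 48 T q\right) = 9 + \left(-49 + 48 T q\right) = -40 + 48 T q$)
$p = 10498$
$X = -3258$ ($X = 9 \left(265 - 627\right) = 9 \left(-362\right) = -3258$)
$p + \sqrt{X + y{\left(92,23 \right)}} = 10498 + \sqrt{-3258 - \left(40 - 101568\right)} = 10498 + \sqrt{-3258 + \left(-40 + 101568\right)} = 10498 + \sqrt{-3258 + 101528} = 10498 + \sqrt{98270}$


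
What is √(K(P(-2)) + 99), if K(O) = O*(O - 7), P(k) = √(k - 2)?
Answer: √(95 - 14*I) ≈ 9.7731 - 0.71625*I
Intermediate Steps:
P(k) = √(-2 + k)
K(O) = O*(-7 + O)
√(K(P(-2)) + 99) = √(√(-2 - 2)*(-7 + √(-2 - 2)) + 99) = √(√(-4)*(-7 + √(-4)) + 99) = √((2*I)*(-7 + 2*I) + 99) = √(2*I*(-7 + 2*I) + 99) = √(99 + 2*I*(-7 + 2*I))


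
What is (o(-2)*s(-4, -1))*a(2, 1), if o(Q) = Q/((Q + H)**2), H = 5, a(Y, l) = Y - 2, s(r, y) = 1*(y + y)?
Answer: 0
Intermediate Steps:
s(r, y) = 2*y (s(r, y) = 1*(2*y) = 2*y)
a(Y, l) = -2 + Y
o(Q) = Q/(5 + Q)**2 (o(Q) = Q/((Q + 5)**2) = Q/((5 + Q)**2) = Q/(5 + Q)**2)
(o(-2)*s(-4, -1))*a(2, 1) = ((-2/(5 - 2)**2)*(2*(-1)))*(-2 + 2) = (-2/3**2*(-2))*0 = (-2*1/9*(-2))*0 = -2/9*(-2)*0 = (4/9)*0 = 0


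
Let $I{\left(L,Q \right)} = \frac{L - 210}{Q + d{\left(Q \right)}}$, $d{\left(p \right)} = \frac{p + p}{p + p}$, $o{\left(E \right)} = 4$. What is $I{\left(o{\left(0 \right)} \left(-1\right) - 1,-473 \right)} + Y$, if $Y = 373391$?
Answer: $\frac{176240767}{472} \approx 3.7339 \cdot 10^{5}$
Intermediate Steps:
$d{\left(p \right)} = 1$ ($d{\left(p \right)} = \frac{2 p}{2 p} = 2 p \frac{1}{2 p} = 1$)
$I{\left(L,Q \right)} = \frac{-210 + L}{1 + Q}$ ($I{\left(L,Q \right)} = \frac{L - 210}{Q + 1} = \frac{-210 + L}{1 + Q}$)
$I{\left(o{\left(0 \right)} \left(-1\right) - 1,-473 \right)} + Y = \frac{-210 + \left(4 \left(-1\right) - 1\right)}{1 - 473} + 373391 = \frac{-210 - 5}{-472} + 373391 = - \frac{-210 - 5}{472} + 373391 = \left(- \frac{1}{472}\right) \left(-215\right) + 373391 = \frac{215}{472} + 373391 = \frac{176240767}{472}$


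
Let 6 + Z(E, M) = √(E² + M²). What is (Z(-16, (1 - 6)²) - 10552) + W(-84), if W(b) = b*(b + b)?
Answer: 3554 + √881 ≈ 3583.7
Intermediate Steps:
W(b) = 2*b² (W(b) = b*(2*b) = 2*b²)
Z(E, M) = -6 + √(E² + M²)
(Z(-16, (1 - 6)²) - 10552) + W(-84) = ((-6 + √((-16)² + ((1 - 6)²)²)) - 10552) + 2*(-84)² = ((-6 + √(256 + ((-5)²)²)) - 10552) + 2*7056 = ((-6 + √(256 + 25²)) - 10552) + 14112 = ((-6 + √(256 + 625)) - 10552) + 14112 = ((-6 + √881) - 10552) + 14112 = (-10558 + √881) + 14112 = 3554 + √881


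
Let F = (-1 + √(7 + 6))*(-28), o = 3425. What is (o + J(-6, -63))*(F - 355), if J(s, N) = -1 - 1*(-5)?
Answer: -1121283 - 96012*√13 ≈ -1.4675e+6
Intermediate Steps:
J(s, N) = 4 (J(s, N) = -1 + 5 = 4)
F = 28 - 28*√13 (F = (-1 + √13)*(-28) = 28 - 28*√13 ≈ -72.955)
(o + J(-6, -63))*(F - 355) = (3425 + 4)*((28 - 28*√13) - 355) = 3429*(-327 - 28*√13) = -1121283 - 96012*√13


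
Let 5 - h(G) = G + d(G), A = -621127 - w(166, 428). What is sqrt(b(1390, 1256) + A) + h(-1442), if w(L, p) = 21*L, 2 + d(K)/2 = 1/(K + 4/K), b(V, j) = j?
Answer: 754291463/519842 + I*sqrt(623357) ≈ 1451.0 + 789.53*I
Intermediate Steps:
d(K) = -4 + 2/(K + 4/K)
A = -624613 (A = -621127 - 21*166 = -621127 - 1*3486 = -621127 - 3486 = -624613)
h(G) = 5 - G - 2*(-8 + G - 2*G**2)/(4 + G**2) (h(G) = 5 - (G + 2*(-8 + G - 2*G**2)/(4 + G**2)) = 5 + (-G - 2*(-8 + G - 2*G**2)/(4 + G**2)) = 5 - G - 2*(-8 + G - 2*G**2)/(4 + G**2))
sqrt(b(1390, 1256) + A) + h(-1442) = sqrt(1256 - 624613) + (36 - 1*(-1442)**3 - 6*(-1442) + 9*(-1442)**2)/(4 + (-1442)**2) = sqrt(-623357) + (36 - 1*(-2998442888) + 8652 + 9*2079364)/(4 + 2079364) = I*sqrt(623357) + (36 + 2998442888 + 8652 + 18714276)/2079368 = I*sqrt(623357) + (1/2079368)*3017165852 = I*sqrt(623357) + 754291463/519842 = 754291463/519842 + I*sqrt(623357)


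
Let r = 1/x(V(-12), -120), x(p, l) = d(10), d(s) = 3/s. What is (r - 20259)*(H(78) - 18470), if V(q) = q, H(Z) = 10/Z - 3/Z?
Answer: 87544160851/234 ≈ 3.7412e+8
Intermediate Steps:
H(Z) = 7/Z
x(p, l) = 3/10
r = 10/3 (r = 1/(3/10) = 10/3 ≈ 3.3333)
(r - 20259)*(H(78) - 18470) = (10/3 - 20259)*(7/78 - 18470) = -60767*(7*(1/78) - 18470)/3 = -60767*(7/78 - 18470)/3 = -60767/3*(-1440653/78) = 87544160851/234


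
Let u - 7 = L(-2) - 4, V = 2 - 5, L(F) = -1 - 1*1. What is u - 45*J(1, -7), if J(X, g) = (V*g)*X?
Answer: -944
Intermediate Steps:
L(F) = -2 (L(F) = -1 - 1 = -2)
V = -3
u = 1 (u = 7 + (-2 - 4) = 7 - 6 = 1)
J(X, g) = -3*X*g (J(X, g) = (-3*g)*X = -3*X*g)
u - 45*J(1, -7) = 1 - (-135)*(-7) = 1 - 45*21 = 1 - 945 = -944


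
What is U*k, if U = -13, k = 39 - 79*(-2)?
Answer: -2561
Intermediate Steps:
k = 197 (k = 39 + 158 = 197)
U*k = -13*197 = -2561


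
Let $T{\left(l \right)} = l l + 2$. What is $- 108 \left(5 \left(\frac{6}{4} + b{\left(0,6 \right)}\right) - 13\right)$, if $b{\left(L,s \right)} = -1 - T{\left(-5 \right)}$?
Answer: $15714$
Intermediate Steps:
$T{\left(l \right)} = 2 + l^{2}$ ($T{\left(l \right)} = l^{2} + 2 = 2 + l^{2}$)
$b{\left(L,s \right)} = -28$ ($b{\left(L,s \right)} = -1 - \left(2 + \left(-5\right)^{2}\right) = -1 - \left(2 + 25\right) = -1 - 27 = -28$)
$- 108 \left(5 \left(\frac{6}{4} + b{\left(0,6 \right)}\right) - 13\right) = - 108 \left(5 \left(\frac{6}{4} - 28\right) - 13\right) = - 108 \left(5 \left(6 \cdot \frac{1}{4} - 28\right) - 13\right) = - 108 \left(5 \left(\frac{3}{2} - 28\right) - 13\right) = - 108 \left(5 \left(- \frac{53}{2}\right) - 13\right) = - 108 \left(- \frac{265}{2} - 13\right) = \left(-108\right) \left(- \frac{291}{2}\right) = 15714$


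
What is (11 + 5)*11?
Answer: 176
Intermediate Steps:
(11 + 5)*11 = 16*11 = 176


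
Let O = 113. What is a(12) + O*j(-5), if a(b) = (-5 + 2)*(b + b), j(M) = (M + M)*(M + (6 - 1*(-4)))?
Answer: -5722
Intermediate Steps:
j(M) = 2*M*(10 + M) (j(M) = (2*M)*(M + (6 + 4)) = (2*M)*(M + 10) = (2*M)*(10 + M) = 2*M*(10 + M))
a(b) = -6*b
a(12) + O*j(-5) = -6*12 + 113*(2*(-5)*(10 - 5)) = -72 + 113*(2*(-5)*5) = -72 + 113*(-50) = -72 - 5650 = -5722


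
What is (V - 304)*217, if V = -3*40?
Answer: -92008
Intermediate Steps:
V = -120
(V - 304)*217 = (-120 - 304)*217 = -424*217 = -92008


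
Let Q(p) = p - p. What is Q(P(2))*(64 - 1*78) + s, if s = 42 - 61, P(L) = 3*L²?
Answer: -19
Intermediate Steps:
s = -19
Q(p) = 0
Q(P(2))*(64 - 1*78) + s = 0*(64 - 1*78) - 19 = 0*(64 - 78) - 19 = 0*(-14) - 19 = 0 - 19 = -19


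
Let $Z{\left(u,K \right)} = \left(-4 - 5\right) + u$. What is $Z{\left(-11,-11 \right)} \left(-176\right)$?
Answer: $3520$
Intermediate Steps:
$Z{\left(u,K \right)} = -9 + u$
$Z{\left(-11,-11 \right)} \left(-176\right) = \left(-9 - 11\right) \left(-176\right) = \left(-20\right) \left(-176\right) = 3520$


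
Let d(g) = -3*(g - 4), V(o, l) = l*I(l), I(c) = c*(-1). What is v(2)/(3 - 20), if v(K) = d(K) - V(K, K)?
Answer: -10/17 ≈ -0.58823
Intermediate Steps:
I(c) = -c
V(o, l) = -l² (V(o, l) = l*(-l) = -l²)
d(g) = 12 - 3*g (d(g) = -3*(-4 + g) = 12 - 3*g)
v(K) = 12 + K² - 3*K (v(K) = (12 - 3*K) - (-1)*K² = (12 - 3*K) + K² = 12 + K² - 3*K)
v(2)/(3 - 20) = (12 + 2² - 3*2)/(3 - 20) = (12 + 4 - 6)/(-17) = -1/17*10 = -10/17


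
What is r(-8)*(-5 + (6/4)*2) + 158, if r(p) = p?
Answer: 174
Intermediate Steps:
r(-8)*(-5 + (6/4)*2) + 158 = -8*(-5 + (6/4)*2) + 158 = -8*(-5 + (6*(1/4))*2) + 158 = -8*(-5 + (3/2)*2) + 158 = -8*(-5 + 3) + 158 = -8*(-2) + 158 = 16 + 158 = 174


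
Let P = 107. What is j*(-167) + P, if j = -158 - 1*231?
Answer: 65070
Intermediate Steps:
j = -389 (j = -158 - 231 = -389)
j*(-167) + P = -389*(-167) + 107 = 64963 + 107 = 65070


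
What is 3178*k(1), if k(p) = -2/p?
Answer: -6356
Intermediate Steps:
3178*k(1) = 3178*(-2/1) = 3178*(-2*1) = 3178*(-2) = -6356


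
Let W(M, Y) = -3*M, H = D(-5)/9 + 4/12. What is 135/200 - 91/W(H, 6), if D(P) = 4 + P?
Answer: 5487/40 ≈ 137.18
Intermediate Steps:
H = 2/9 (H = (4 - 5)/9 + 4/12 = -1*⅑ + 4*(1/12) = -⅑ + ⅓ = 2/9 ≈ 0.22222)
135/200 - 91/W(H, 6) = 135/200 - 91/((-3*2/9)) = 135*(1/200) - 91/(-⅔) = 27/40 - 91*(-3/2) = 27/40 + 273/2 = 5487/40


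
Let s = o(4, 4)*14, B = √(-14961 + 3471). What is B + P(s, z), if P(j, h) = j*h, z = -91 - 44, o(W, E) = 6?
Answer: -11340 + I*√11490 ≈ -11340.0 + 107.19*I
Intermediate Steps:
B = I*√11490 (B = √(-11490) = I*√11490 ≈ 107.19*I)
s = 84 (s = 6*14 = 84)
z = -135
P(j, h) = h*j
B + P(s, z) = I*√11490 - 135*84 = I*√11490 - 11340 = -11340 + I*√11490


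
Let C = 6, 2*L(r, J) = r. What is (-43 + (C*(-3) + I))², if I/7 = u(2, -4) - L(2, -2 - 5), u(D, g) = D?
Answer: 2916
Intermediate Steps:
L(r, J) = r/2
I = 7 (I = 7*(2 - 2/2) = 7*(2 - 1*1) = 7*(2 - 1) = 7*1 = 7)
(-43 + (C*(-3) + I))² = (-43 + (6*(-3) + 7))² = (-43 + (-18 + 7))² = (-43 - 11)² = (-54)² = 2916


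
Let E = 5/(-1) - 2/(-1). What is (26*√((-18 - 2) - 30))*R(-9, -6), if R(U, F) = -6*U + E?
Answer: 6630*I*√2 ≈ 9376.2*I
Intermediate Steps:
E = -3 (E = 5*(-1) - 2*(-1) = -5 + 2 = -3)
R(U, F) = -3 - 6*U (R(U, F) = -6*U - 3 = -3 - 6*U)
(26*√((-18 - 2) - 30))*R(-9, -6) = (26*√((-18 - 2) - 30))*(-3 - 6*(-9)) = (26*√(-20 - 30))*(-3 + 54) = (26*√(-50))*51 = (26*(5*I*√2))*51 = (130*I*√2)*51 = 6630*I*√2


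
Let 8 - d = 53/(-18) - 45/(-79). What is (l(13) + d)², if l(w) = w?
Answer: 1104831121/2022084 ≈ 546.38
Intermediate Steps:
d = 14753/1422 (d = 8 - (53/(-18) - 45/(-79)) = 8 - (53*(-1/18) - 45*(-1/79)) = 8 - (-53/18 + 45/79) = 8 - 1*(-3377/1422) = 8 + 3377/1422 = 14753/1422 ≈ 10.375)
(l(13) + d)² = (13 + 14753/1422)² = (33239/1422)² = 1104831121/2022084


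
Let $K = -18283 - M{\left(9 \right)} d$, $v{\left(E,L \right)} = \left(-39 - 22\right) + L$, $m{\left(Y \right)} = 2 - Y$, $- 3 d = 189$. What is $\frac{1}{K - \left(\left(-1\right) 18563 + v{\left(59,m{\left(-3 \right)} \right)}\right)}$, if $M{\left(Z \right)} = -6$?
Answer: $- \frac{1}{42} \approx -0.02381$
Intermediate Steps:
$d = -63$ ($d = \left(- \frac{1}{3}\right) 189 = -63$)
$v{\left(E,L \right)} = -61 + L$
$K = -18661$ ($K = -18283 - \left(-6\right) \left(-63\right) = -18283 - 378 = -18661$)
$\frac{1}{K - \left(\left(-1\right) 18563 + v{\left(59,m{\left(-3 \right)} \right)}\right)} = \frac{1}{-18661 - \left(\left(-1\right) 18563 + \left(-61 + \left(2 - -3\right)\right)\right)} = \frac{1}{-18661 - \left(-18563 + \left(-61 + \left(2 + 3\right)\right)\right)} = \frac{1}{-18661 - \left(-18563 + \left(-61 + 5\right)\right)} = \frac{1}{-18661 - \left(-18563 - 56\right)} = \frac{1}{-18661 - -18619} = \frac{1}{-18661 + 18619} = \frac{1}{-42} = - \frac{1}{42}$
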